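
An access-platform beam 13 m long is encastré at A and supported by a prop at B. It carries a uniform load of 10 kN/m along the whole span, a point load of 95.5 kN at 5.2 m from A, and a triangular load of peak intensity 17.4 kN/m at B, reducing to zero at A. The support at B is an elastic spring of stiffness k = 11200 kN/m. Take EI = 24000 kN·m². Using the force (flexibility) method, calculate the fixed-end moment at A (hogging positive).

M_A = 626.1 kN·m

Take the reaction at B as the redundant and release it; the primary structure is a cantilever fixed at A.
Downward deflection at the released point B due to the loads:
  UDL 10: wL⁴/(8EI) = 35701/EI
  point load 95.5 at a = 5.2: Pa²(3L − a)/(6EI) = 14547/EI
  triangular load, peak 17.4 at the free end: 11w₀L⁴/(120EI) = 45555/EI
  δ_0 = 95803/EI
Tip deflection under a unit load at B: L³/(3EI) = 732.3/EI.
With EI = 24000 kN·m²: δ_0 = 3.9918 m and δ_{BB} = 0.030514 m/kN.
Compatibility — the spring shortens by R_B/k under the reaction it provides: δ_0 − R_B·δ_{BB} = R_B/k. With 1/k = 0.000089 m/kN, R_B = δ_0 / (δ_{BB} + 1/k) = 3.9918 / (0.030514 + 0.000089) = 130.4 kN.
Moment equilibrium about A: M_A = Σ(load moments about A) − R_B·L = 2322 − 130.4×13 = 626.1 kN·m.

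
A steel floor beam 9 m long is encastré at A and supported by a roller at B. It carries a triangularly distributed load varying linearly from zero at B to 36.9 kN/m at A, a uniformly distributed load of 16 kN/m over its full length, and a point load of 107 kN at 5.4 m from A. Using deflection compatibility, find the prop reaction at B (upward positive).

Choose R_B as the redundant. The primary structure is the cantilever fixed at A.
Downward deflection at the released point B due to the loads:
  triangular load, peak 36.9 at the fixed end: w₀L⁴/(30EI) = 8070/EI
  UDL 16: wL⁴/(8EI) = 13122/EI
  point load 107 at a = 5.4: Pa²(3L − a)/(6EI) = 11232/EI
  δ_0 = 32424/EI
Flexibility coefficient — unit upward force at B: δ_{BB} = L³/(3EI) = 243/EI.
The prop prevents deflection at B: R_B = δ_0/δ_{BB} = 32424/243 = 133.4 kN.

R_B = 133.4 kN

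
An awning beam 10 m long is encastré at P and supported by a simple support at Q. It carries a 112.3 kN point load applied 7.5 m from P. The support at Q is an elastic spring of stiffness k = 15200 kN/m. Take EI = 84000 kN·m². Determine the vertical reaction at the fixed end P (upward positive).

R_P = 42.39 kN

Take the reaction at Q as the redundant and release it; the primary structure is a cantilever fixed at P.
Downward deflection at the released point Q due to the loads:
  point load 112.3 at a = 7.5: Pa²(3L − a)/(6EI) = 23688/EI
Tip deflection under a unit load at Q: L³/(3EI) = 333.3/EI.
With EI = 84000 kN·m²: δ_0 = 0.282 m and δ_{QQ} = 0.003968 m/kN.
Compatibility — the spring shortens by R_Q/k under the reaction it provides: δ_0 − R_Q·δ_{QQ} = R_Q/k. With 1/k = 0.000066 m/kN, R_Q = δ_0 / (δ_{QQ} + 1/k) = 0.282 / (0.003968 + 0.000066) = 69.91 kN.
Vertical equilibrium: R_P = ΣP − R_Q = 112.3 − 69.91 = 42.39 kN.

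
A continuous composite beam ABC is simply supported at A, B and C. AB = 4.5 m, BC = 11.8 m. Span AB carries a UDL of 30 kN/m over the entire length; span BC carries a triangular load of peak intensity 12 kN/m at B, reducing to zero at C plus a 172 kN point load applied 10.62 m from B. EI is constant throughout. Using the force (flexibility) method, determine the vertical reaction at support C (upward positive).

R_C = 163.6 kN

Release continuity at B by inserting a hinge; the redundant is the internal moment M_B. The primary structure is two simply-supported spans AB and BC.
Rotations at B on the released spans (each span's end-slope, ×1/EI):
  span AB: UDL 30: wL³/(24EI) = 113.9/EI
  span BC: triangular load, peak 12: w₀L³/(45EI) = 438.1/EI
  span BC: point load 172 at a = 10.62: Pab(L + b)/(6LEI) = 395.2/EI
  relative rotation θ_0 = (113.9 + 833.3)/EI = 947.2/EI
A unit hogging moment at B produces rotation L₁/(3EI) + L₂/(3EI) = 5.433/EI.
Slope continuity at B: θ_0 = M_B·5.433/EI, so M_B = 947.2/5.433 = 174.3 kN·m (hogging).
Span BC, ΣM about C: R_B^{BC}·11.8 = 759.9 + 174.3, so R_B^{BC} = 79.17 kN and R_C = 242.8 − 79.17 = 163.6 kN.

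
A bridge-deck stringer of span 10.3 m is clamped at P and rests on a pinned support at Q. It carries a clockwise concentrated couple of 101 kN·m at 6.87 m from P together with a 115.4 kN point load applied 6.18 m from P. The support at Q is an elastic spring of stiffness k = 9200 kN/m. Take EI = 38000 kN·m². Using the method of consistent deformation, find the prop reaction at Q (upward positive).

R_Q = 62.22 kN

Take the reaction at Q as the redundant and release it; the primary structure is a cantilever fixed at P.
Deflection at Q on the released cantilever, summing each load's contribution:
  clockwise couple 101 at a = 6.87: M₀a(2L − a)/(2EI) = 4763/EI
  point load 115.4 at a = 6.18: Pa²(3L − a)/(6EI) = 18159/EI
  δ_0 = 22922/EI
Flexibility coefficient — unit upward force at Q: δ_{QQ} = L³/(3EI) = 364.2/EI.
With EI = 38000 kN·m²: δ_0 = 0.60321 m and δ_{QQ} = 0.009585 m/kN.
Compatibility — the spring shortens by R_Q/k under the reaction it provides: δ_0 − R_Q·δ_{QQ} = R_Q/k. With 1/k = 0.000109 m/kN, R_Q = δ_0 / (δ_{QQ} + 1/k) = 0.60321 / (0.009585 + 0.000109) = 62.22 kN.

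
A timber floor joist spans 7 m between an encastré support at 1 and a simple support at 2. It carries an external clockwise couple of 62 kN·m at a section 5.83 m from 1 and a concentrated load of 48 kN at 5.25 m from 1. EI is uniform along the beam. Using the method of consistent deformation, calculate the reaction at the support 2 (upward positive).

Release the roller at 2. Primary structure: cantilever fixed at 1.
Free-end deflection of the primary structure under the applied loading (downward +):
  clockwise couple 62 at a = 5.83: M₀a(2L − a)/(2EI) = 1477/EI
  point load 48 at a = 5.25: Pa²(3L − a)/(6EI) = 3473/EI
  δ_0 = 4949/EI
Flexibility coefficient — unit upward force at 2: δ_{22} = L³/(3EI) = 114.3/EI.
Compatibility at 2: δ_0 − R_2·δ_{22} = 0, so R_2 = 4949/114.3 = 43.29 kN.

R_2 = 43.29 kN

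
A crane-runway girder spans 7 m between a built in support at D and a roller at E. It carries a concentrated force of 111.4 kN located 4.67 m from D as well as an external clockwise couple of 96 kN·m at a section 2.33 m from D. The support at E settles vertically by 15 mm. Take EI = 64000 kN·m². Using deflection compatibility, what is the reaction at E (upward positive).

R_E = 60.85 kN

Take the reaction at E as the redundant and release it; the primary structure is a cantilever fixed at D.
Downward deflection at the released point E due to the loads:
  point load 111.4 at a = 4.67: Pa²(3L − a)/(6EI) = 6612/EI
  clockwise couple 96 at a = 2.33: M₀a(2L − a)/(2EI) = 1305/EI
  δ_0 = 7917/EI
Flexibility coefficient — unit upward force at E: δ_{EE} = L³/(3EI) = 114.3/EI.
With EI = 64000 kN·m²: δ_0 = 0.12371 m and δ_{EE} = 0.001786 m/kN.
Compatibility — the beam at E must follow the support down by 0.015 m: δ_0 − R_E·δ_{EE} = 0.015, so R_E = (0.12371 − 0.015)/0.001786 = 60.85 kN.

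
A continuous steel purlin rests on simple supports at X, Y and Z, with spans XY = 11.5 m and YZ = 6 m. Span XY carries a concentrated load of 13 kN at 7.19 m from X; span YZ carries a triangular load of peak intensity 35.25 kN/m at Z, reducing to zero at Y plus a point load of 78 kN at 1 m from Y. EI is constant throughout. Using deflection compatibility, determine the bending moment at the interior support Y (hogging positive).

Take M_Y as the redundant. Released structure: two simple spans XY and YZ with a hinge at Y.
End slopes at the hinge Y, treating each span as simply supported:
  span XY: point load 13 at a = 7.19: Pab(L + a)/(6LEI) = 109.1/EI
  span YZ: triangular load, peak 35.25: 7w₀L³/(360EI) = 148.1/EI
  span YZ: point load 78 at a = 1: Pab(L + b)/(6LEI) = 119.2/EI
  relative rotation θ_0 = (109.1 + 267.2)/EI = 376.3/EI
A unit hogging moment at Y produces rotation L₁/(3EI) + L₂/(3EI) = 5.833/EI.
Slope continuity at Y: θ_0 = M_Y·5.833/EI, so M_Y = 376.3/5.833 = 64.52 kN·m (hogging).

M_Y = 64.52 kN·m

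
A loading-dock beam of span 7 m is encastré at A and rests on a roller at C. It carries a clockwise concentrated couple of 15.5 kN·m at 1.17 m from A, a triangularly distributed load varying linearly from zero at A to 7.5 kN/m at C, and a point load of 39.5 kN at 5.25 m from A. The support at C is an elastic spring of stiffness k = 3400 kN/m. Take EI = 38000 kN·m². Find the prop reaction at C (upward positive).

Take the reaction at C as the redundant and release it; the primary structure is a cantilever fixed at A.
Downward deflection at the released point C due to the loads:
  clockwise couple 15.5 at a = 1.17: M₀a(2L − a)/(2EI) = 116.3/EI
  triangular load, peak 7.5 at the free end: 11w₀L⁴/(120EI) = 1651/EI
  point load 39.5 at a = 5.25: Pa²(3L − a)/(6EI) = 2858/EI
  δ_0 = 4625/EI
Tip deflection under a unit load at C: L³/(3EI) = 114.3/EI.
With EI = 38000 kN·m²: δ_0 = 0.12171 m and δ_{CC} = 0.003009 m/kN.
Compatibility — the spring shortens by R_C/k under the reaction it provides: δ_0 − R_C·δ_{CC} = R_C/k. With 1/k = 0.000294 m/kN, R_C = δ_0 / (δ_{CC} + 1/k) = 0.12171 / (0.003009 + 0.000294) = 36.85 kN.

R_C = 36.85 kN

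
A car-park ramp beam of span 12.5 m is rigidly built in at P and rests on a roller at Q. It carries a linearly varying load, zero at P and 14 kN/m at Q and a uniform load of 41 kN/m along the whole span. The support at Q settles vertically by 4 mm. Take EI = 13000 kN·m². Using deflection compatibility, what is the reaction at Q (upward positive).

Release the roller at Q. Primary structure: cantilever fixed at P.
Deflection at Q on the released cantilever, summing each load's contribution:
  triangular load, peak 14 at the free end: 11w₀L⁴/(120EI) = 31331/EI
  UDL 41: wL⁴/(8EI) = 125122/EI
  δ_0 = 156453/EI
Tip deflection under a unit load at Q: L³/(3EI) = 651/EI.
With EI = 13000 kN·m²: δ_0 = 12.035 m and δ_{QQ} = 0.05008 m/kN.
Compatibility — the beam at Q must follow the support down by 0.004 m: δ_0 − R_Q·δ_{QQ} = 0.004, so R_Q = (12.035 − 0.004)/0.05008 = 240.2 kN.

R_Q = 240.2 kN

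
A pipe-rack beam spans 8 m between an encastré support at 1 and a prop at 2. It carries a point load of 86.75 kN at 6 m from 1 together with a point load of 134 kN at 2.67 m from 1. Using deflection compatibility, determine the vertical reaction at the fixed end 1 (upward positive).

Choose R_2 as the redundant. The primary structure is the cantilever fixed at 1.
Primary-structure tip deflection at 2 by superposition:
  point load 86.75 at a = 6: Pa²(3L − a)/(6EI) = 9369/EI
  point load 134 at a = 2.67: Pa²(3L − a)/(6EI) = 3396/EI
  δ_0 = 12765/EI
Tip deflection under a unit load at 2: L³/(3EI) = 170.7/EI.
The prop prevents deflection at 2: R_2 = δ_0/δ_{22} = 12765/170.7 = 74.79 kN.
Vertical equilibrium: R_1 = ΣP − R_2 = 220.8 − 74.79 = 146 kN.

R_1 = 146 kN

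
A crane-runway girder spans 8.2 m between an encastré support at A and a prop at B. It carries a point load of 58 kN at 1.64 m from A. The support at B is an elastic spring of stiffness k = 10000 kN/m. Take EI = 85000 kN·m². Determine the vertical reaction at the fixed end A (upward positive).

Choose R_B as the redundant. The primary structure is the cantilever fixed at A.
Free-end deflection of the primary structure under the applied loading (downward +):
  point load 58 at a = 1.64: Pa²(3L − a)/(6EI) = 596.9/EI
Tip deflection under a unit load at B: L³/(3EI) = 183.8/EI.
With EI = 85000 kN·m²: δ_0 = 0.007023 m and δ_{BB} = 0.002162 m/kN.
Compatibility — the spring shortens by R_B/k under the reaction it provides: δ_0 − R_B·δ_{BB} = R_B/k. With 1/k = 0.0001 m/kN, R_B = δ_0 / (δ_{BB} + 1/k) = 0.007023 / (0.002162 + 0.0001) = 3.104 kN.
Vertical equilibrium: R_A = ΣP − R_B = 58 − 3.104 = 54.9 kN.

R_A = 54.9 kN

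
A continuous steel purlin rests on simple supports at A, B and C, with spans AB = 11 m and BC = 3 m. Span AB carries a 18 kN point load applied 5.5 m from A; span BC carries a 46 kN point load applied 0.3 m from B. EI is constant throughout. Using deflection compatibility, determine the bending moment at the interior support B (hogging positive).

Release continuity at B by inserting a hinge; the redundant is the internal moment M_B. The primary structure is two simply-supported spans AB and BC.
Discontinuity in slope at B on the released structure — sum the simple-span end rotations:
  span AB: point load 18 at a = 5.5: Pab(L + a)/(6LEI) = 136.1/EI
  span BC: point load 46 at a = 0.3: Pab(L + b)/(6LEI) = 11.8/EI
  relative rotation θ_0 = (136.1 + 11.8)/EI = 147.9/EI
A unit hogging moment at B produces rotation L₁/(3EI) + L₂/(3EI) = 4.667/EI.
Slope continuity at B: θ_0 = M_B·4.667/EI, so M_B = 147.9/4.667 = 31.7 kN·m (hogging).

M_B = 31.7 kN·m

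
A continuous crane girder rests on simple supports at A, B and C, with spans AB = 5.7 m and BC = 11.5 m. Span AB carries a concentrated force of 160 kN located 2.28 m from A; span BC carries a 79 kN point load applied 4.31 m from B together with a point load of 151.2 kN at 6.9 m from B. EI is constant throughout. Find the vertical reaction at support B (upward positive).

Take M_B as the redundant. Released structure: two simple spans AB and BC with a hinge at B.
End slopes at the hinge B, treating each span as simply supported:
  span AB: point load 160 at a = 2.28: Pab(L + a)/(6LEI) = 291.1/EI
  span BC: point load 79 at a = 4.31: Pab(L + b)/(6LEI) = 663.1/EI
  span BC: point load 151.2 at a = 6.9: Pab(L + b)/(6LEI) = 1120/EI
  relative rotation θ_0 = (291.1 + 1783)/EI = 2074/EI
A unit hogging moment at B produces rotation L₁/(3EI) + L₂/(3EI) = 5.733/EI.
Slope continuity at B: θ_0 = M_B·5.733/EI, so M_B = 2074/5.733 = 361.7 kN·m (hogging).
Span AB, ΣM about A with M_B applied at B: R_B^{AB}·5.7 = 364.8 + 361.7, so R_B^{AB} = 127.5 kN and R_A = 160 − 127.5 = 32.54 kN.
Span BC, ΣM about C: R_B^{BC}·11.5 = 1264 + 361.7, so R_B^{BC} = 141.3 kN and R_C = 230.2 − 141.3 = 88.87 kN.
R_B = 127.5 + 141.3 = 268.8 kN.

R_B = 268.8 kN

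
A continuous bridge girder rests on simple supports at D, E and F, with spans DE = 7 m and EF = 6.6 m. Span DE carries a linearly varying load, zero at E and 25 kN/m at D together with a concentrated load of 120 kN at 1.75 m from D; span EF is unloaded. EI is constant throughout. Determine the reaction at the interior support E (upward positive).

Take M_E as the redundant. Released structure: two simple spans DE and EF with a hinge at E.
Discontinuity in slope at E on the released structure — sum the simple-span end rotations:
  span DE: triangular load, peak 25: 7w₀L³/(360EI) = 166.7/EI
  span DE: point load 120 at a = 1.75: Pab(L + a)/(6LEI) = 229.7/EI
  relative rotation θ_0 = (396.4 + 0)/EI = 396.4/EI
A unit hogging moment at E produces rotation L₁/(3EI) + L₂/(3EI) = 4.533/EI.
Compatibility: M_E·(L₁+L₂)/(3EI) = θ_0, giving M_E = 87.45 kN·m (hogging).
Span DE, ΣM about D with M_E applied at E: R_E^{DE}·7 = 414.2 + 87.45, so R_E^{DE} = 71.66 kN and R_D = 207.5 − 71.66 = 135.8 kN.
Span EF, ΣM about F: R_E^{EF}·6.6 = 0 + 87.45, so R_E^{EF} = 13.25 kN and R_F = 0 − 13.25 = -13.25 kN.
R_E = 71.66 + 13.25 = 84.91 kN.

R_E = 84.91 kN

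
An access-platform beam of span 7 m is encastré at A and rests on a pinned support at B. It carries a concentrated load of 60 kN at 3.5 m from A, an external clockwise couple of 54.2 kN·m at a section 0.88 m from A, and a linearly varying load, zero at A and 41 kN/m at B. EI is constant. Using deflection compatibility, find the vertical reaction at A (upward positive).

R_A = 103.1 kN

Remove the prop at B; the released (primary) structure is a cantilever built in at A.
Deflection at B on the released cantilever, summing each load's contribution:
  point load 60 at a = 3.5: Pa²(3L − a)/(6EI) = 2144/EI
  clockwise couple 54.2 at a = 0.88: M₀a(2L − a)/(2EI) = 312.9/EI
  triangular load, peak 41 at the free end: 11w₀L⁴/(120EI) = 9024/EI
  δ_0 = 11480/EI
Flexibility coefficient — unit upward force at B: δ_{BB} = L³/(3EI) = 114.3/EI.
The prop prevents deflection at B: R_B = δ_0/δ_{BB} = 11480/114.3 = 100.4 kN.
Vertical equilibrium: R_A = ΣP − R_B = 203.5 − 100.4 = 103.1 kN.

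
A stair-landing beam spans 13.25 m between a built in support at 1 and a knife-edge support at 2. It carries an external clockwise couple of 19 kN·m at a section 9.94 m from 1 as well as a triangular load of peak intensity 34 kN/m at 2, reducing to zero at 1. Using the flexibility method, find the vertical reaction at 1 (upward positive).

R_1 = 99.35 kN

Remove the prop at 2; the released (primary) structure is a cantilever built in at 1.
Deflection at 2 on the released cantilever, summing each load's contribution:
  clockwise couple 19 at a = 9.94: M₀a(2L − a)/(2EI) = 1564/EI
  triangular load, peak 34 at the free end: 11w₀L⁴/(120EI) = 96062/EI
  δ_0 = 97626/EI
Flexibility coefficient — unit upward force at 2: δ_{22} = L³/(3EI) = 775.4/EI.
The prop prevents deflection at 2: R_2 = δ_0/δ_{22} = 97626/775.4 = 125.9 kN.
Vertical equilibrium: R_1 = ΣP − R_2 = 225.2 − 125.9 = 99.35 kN.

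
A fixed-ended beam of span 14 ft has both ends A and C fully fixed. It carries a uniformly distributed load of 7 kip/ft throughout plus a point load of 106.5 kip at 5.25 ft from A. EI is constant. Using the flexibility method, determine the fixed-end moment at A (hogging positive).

Take the two fixed-end moments M_A, M_C as redundants; the released structure is the simple span AC.
End rotations of the released simple span under the applied load (×1/EI):
  at A: UDL 7: wL³/(24EI) = 800.3/EI
  at C: UDL 7: wL³/(24EI) = 800.3/EI
  at A: point load 106.5 at a = 5.25: Pab(L + b)/(6LEI) = 1325/EI
  at C: point load 106.5 at a = 5.25: Pab(L + a)/(6LEI) = 1121/EI
  θ_A0 = 2125/EI,  θ_C0 = 1921/EI
Flexibility coefficients: a unit moment at one end gives L/(3EI) there and L/(6EI) at the far end, so f₁₁ = f₂₂ = 4.667/EI and f₁₂ = f₂₁ = 2.333/EI.
Compatibility — zero rotation at each built-in end:
  4.667 M_A + 2.333 M_C = 2125
  2.333 M_A + 4.667 M_C = 1921
Solving the pair gives M_A = 332.7 kip·ft and M_C = 245.4 kip·ft (hogging).

M_A = 332.7 kip·ft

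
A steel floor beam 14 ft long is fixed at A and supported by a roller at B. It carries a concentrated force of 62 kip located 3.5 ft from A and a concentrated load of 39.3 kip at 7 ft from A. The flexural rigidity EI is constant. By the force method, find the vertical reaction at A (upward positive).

Release the roller at B. Primary structure: cantilever fixed at A.
Downward deflection at the released point B due to the loads:
  point load 62 at a = 3.5: Pa²(3L − a)/(6EI) = 4873/EI
  point load 39.3 at a = 7: Pa²(3L − a)/(6EI) = 11233/EI
  δ_0 = 16107/EI
Tip deflection under a unit load at B: L³/(3EI) = 914.7/EI.
Compatibility at B: δ_0 − R_B·δ_{BB} = 0, so R_B = 16107/914.7 = 17.61 kip.
Vertical equilibrium: R_A = ΣP − R_B = 101.3 − 17.61 = 83.69 kip.

R_A = 83.69 kip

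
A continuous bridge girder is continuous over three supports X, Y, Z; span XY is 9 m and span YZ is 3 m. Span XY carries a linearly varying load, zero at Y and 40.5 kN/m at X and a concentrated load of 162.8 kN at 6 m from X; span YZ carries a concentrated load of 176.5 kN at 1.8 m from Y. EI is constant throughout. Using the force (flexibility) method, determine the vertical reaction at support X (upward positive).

R_X = 134.7 kN

Release continuity at Y by inserting a hinge; the redundant is the internal moment M_Y. The primary structure is two simply-supported spans XY and YZ.
End slopes at the hinge Y, treating each span as simply supported:
  span XY: triangular load, peak 40.5: 7w₀L³/(360EI) = 574.1/EI
  span XY: point load 162.8 at a = 6: Pab(L + a)/(6LEI) = 814/EI
  span YZ: point load 176.5 at a = 1.8: Pab(L + b)/(6LEI) = 88.96/EI
  relative rotation θ_0 = (1388 + 88.96)/EI = 1477/EI
A unit hogging moment at Y produces rotation L₁/(3EI) + L₂/(3EI) = 4/EI.
Slope continuity at Y: θ_0 = M_Y·4/EI, so M_Y = 1477/4 = 369.3 kN·m (hogging).
Span XY, ΣM about X with M_Y applied at Y: R_Y^{XY}·9 = 1524 + 369.3, so R_Y^{XY} = 210.3 kN and R_X = 345.1 − 210.3 = 134.7 kN.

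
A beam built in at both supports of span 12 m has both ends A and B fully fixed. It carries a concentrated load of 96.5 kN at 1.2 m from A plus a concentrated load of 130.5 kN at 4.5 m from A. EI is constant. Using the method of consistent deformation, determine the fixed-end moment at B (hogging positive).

M_B = 148.1 kN·m

Take the two fixed-end moments M_A, M_B as redundants; the released structure is the simple span AB.
Simple-span end rotations at A and B under the given loads:
  at A: point load 96.5 at a = 1.2: Pab(L + b)/(6LEI) = 396/EI
  at B: point load 96.5 at a = 1.2: Pab(L + a)/(6LEI) = 229.3/EI
  at A: point load 130.5 at a = 4.5: Pab(L + b)/(6LEI) = 1193/EI
  at B: point load 130.5 at a = 4.5: Pab(L + a)/(6LEI) = 1009/EI
  θ_A0 = 1589/EI,  θ_B0 = 1239/EI
Flexibility coefficients: a unit moment at one end gives L/(3EI) there and L/(6EI) at the far end, so f₁₁ = f₂₂ = 4/EI and f₁₂ = f₂₁ = 2/EI.
Compatibility — zero rotation at each built-in end:
  4 M_A + 2 M_B = 1589
  2 M_A + 4 M_B = 1239
Solving the pair gives M_A = 323.2 kN·m and M_B = 148.1 kN·m (hogging).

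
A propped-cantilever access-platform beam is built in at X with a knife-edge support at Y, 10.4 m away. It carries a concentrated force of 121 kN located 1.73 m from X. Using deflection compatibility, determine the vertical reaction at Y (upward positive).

Choose R_Y as the redundant. The primary structure is the cantilever fixed at X.
Free-end deflection of the primary structure under the applied loading (downward +):
  point load 121 at a = 1.73: Pa²(3L − a)/(6EI) = 1779/EI
Tip deflection under a unit load at Y: L³/(3EI) = 375/EI.
Compatibility at Y: δ_0 − R_Y·δ_{YY} = 0, so R_Y = 1779/375 = 4.744 kN.

R_Y = 4.744 kN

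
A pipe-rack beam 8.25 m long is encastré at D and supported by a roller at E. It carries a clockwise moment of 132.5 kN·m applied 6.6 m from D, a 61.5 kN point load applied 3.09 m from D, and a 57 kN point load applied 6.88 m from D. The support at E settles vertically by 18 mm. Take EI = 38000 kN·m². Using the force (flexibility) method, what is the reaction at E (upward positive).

Release the roller at E. Primary structure: cantilever fixed at D.
Deflection at E on the released cantilever, summing each load's contribution:
  clockwise couple 132.5 at a = 6.6: M₀a(2L − a)/(2EI) = 4329/EI
  point load 61.5 at a = 3.09: Pa²(3L − a)/(6EI) = 2120/EI
  point load 57 at a = 6.88: Pa²(3L − a)/(6EI) = 8036/EI
  δ_0 = 14484/EI
Flexibility coefficient — unit upward force at E: δ_{EE} = L³/(3EI) = 187.2/EI.
With EI = 38000 kN·m²: δ_0 = 0.38117 m and δ_{EE} = 0.004926 m/kN.
Compatibility — the beam at E must follow the support down by 0.018 m: δ_0 − R_E·δ_{EE} = 0.018, so R_E = (0.38117 − 0.018)/0.004926 = 73.73 kN.

R_E = 73.73 kN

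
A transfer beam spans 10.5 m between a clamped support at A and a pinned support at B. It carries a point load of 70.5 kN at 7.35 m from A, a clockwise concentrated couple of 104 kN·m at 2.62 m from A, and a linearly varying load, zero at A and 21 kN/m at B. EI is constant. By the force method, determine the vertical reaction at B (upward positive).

R_B = 106.9 kN

Remove the prop at B; the released (primary) structure is a cantilever built in at A.
Free-end deflection of the primary structure under the applied loading (downward +):
  point load 70.5 at a = 7.35: Pa²(3L − a)/(6EI) = 15330/EI
  clockwise couple 104 at a = 2.62: M₀a(2L − a)/(2EI) = 2504/EI
  triangular load, peak 21 at the free end: 11w₀L⁴/(120EI) = 23398/EI
  δ_0 = 41232/EI
Flexibility coefficient — unit upward force at B: δ_{BB} = L³/(3EI) = 385.9/EI.
The prop prevents deflection at B: R_B = δ_0/δ_{BB} = 41232/385.9 = 106.9 kN.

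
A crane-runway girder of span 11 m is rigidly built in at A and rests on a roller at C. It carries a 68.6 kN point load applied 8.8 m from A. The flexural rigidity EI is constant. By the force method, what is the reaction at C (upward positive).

Take the reaction at C as the redundant and release it; the primary structure is a cantilever fixed at A.
Deflection at C on the released cantilever, summing each load's contribution:
  point load 68.6 at a = 8.8: Pa²(3L − a)/(6EI) = 21427/EI
Tip deflection under a unit load at C: L³/(3EI) = 443.7/EI.
Compatibility at C: δ_0 − R_C·δ_{CC} = 0, so R_C = 21427/443.7 = 48.29 kN.

R_C = 48.29 kN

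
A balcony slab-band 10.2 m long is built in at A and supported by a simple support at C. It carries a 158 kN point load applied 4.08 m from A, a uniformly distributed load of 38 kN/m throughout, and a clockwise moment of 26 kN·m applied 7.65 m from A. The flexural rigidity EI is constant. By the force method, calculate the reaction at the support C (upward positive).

R_C = 181.8 kN

Release the roller at C. Primary structure: cantilever fixed at A.
Primary-structure tip deflection at C by superposition:
  point load 158 at a = 4.08: Pa²(3L − a)/(6EI) = 11625/EI
  UDL 38: wL⁴/(8EI) = 51416/EI
  clockwise couple 26 at a = 7.65: M₀a(2L − a)/(2EI) = 1268/EI
  δ_0 = 64309/EI
Flexibility coefficient — unit upward force at C: δ_{CC} = L³/(3EI) = 353.7/EI.
The prop prevents deflection at C: R_C = δ_0/δ_{CC} = 64309/353.7 = 181.8 kN.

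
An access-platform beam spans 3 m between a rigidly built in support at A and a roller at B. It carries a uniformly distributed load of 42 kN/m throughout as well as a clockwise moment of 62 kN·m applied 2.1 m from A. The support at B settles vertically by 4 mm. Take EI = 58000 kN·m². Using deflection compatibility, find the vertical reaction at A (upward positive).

Release the roller at B. Primary structure: cantilever fixed at A.
Downward deflection at the released point B due to the loads:
  UDL 42: wL⁴/(8EI) = 425.2/EI
  clockwise couple 62 at a = 2.1: M₀a(2L − a)/(2EI) = 253.9/EI
  δ_0 = 679.1/EI
Flexibility coefficient — unit upward force at B: δ_{BB} = L³/(3EI) = 9/EI.
With EI = 58000 kN·m²: δ_0 = 0.011709 m and δ_{BB} = 0.000155 m/kN.
Compatibility — the beam at B must follow the support down by 0.004 m: δ_0 − R_B·δ_{BB} = 0.004, so R_B = (0.011709 − 0.004)/0.000155 = 49.68 kN.
Vertical equilibrium: R_A = ΣP − R_B = 126 − 49.68 = 76.32 kN.

R_A = 76.32 kN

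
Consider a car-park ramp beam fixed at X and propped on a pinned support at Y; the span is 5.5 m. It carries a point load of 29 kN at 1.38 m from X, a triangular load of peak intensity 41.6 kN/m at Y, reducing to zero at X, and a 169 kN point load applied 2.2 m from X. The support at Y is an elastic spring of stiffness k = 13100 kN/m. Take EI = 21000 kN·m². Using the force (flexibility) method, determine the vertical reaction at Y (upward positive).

R_Y = 97.76 kN

Take the reaction at Y as the redundant and release it; the primary structure is a cantilever fixed at X.
Deflection at Y on the released cantilever, summing each load's contribution:
  point load 29 at a = 1.38: Pa²(3L − a)/(6EI) = 139.2/EI
  triangular load, peak 41.6 at the free end: 11w₀L⁴/(120EI) = 3489/EI
  point load 169 at a = 2.2: Pa²(3L − a)/(6EI) = 1949/EI
  δ_0 = 5578/EI
Flexibility coefficient — unit upward force at Y: δ_{YY} = L³/(3EI) = 55.46/EI.
With EI = 21000 kN·m²: δ_0 = 0.26562 m and δ_{YY} = 0.002641 m/kN.
Compatibility — the spring shortens by R_Y/k under the reaction it provides: δ_0 − R_Y·δ_{YY} = R_Y/k. With 1/k = 0.000076 m/kN, R_Y = δ_0 / (δ_{YY} + 1/k) = 0.26562 / (0.002641 + 0.000076) = 97.76 kN.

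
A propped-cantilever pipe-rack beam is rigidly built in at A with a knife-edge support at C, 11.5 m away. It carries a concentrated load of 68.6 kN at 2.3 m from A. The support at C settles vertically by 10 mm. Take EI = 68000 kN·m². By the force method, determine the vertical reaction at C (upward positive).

R_C = 2.5 kN

Remove the prop at C; the released (primary) structure is a cantilever built in at A.
Deflection at C on the released cantilever, summing each load's contribution:
  point load 68.6 at a = 2.3: Pa²(3L − a)/(6EI) = 1948/EI
Flexibility coefficient — unit upward force at C: δ_{CC} = L³/(3EI) = 507/EI.
With EI = 68000 kN·m²: δ_0 = 0.02864 m and δ_{CC} = 0.007455 m/kN.
Compatibility — the beam at C must follow the support down by 0.01 m: δ_0 − R_C·δ_{CC} = 0.01, so R_C = (0.02864 − 0.01)/0.007455 = 2.5 kN.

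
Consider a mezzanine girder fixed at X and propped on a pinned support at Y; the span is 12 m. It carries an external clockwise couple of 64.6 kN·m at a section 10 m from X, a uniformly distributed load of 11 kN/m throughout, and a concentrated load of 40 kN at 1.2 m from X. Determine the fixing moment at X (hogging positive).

M_X = 209.4 kN·m

Take the reaction at Y as the redundant and release it; the primary structure is a cantilever fixed at X.
Free-end deflection of the primary structure under the applied loading (downward +):
  clockwise couple 64.6 at a = 10: M₀a(2L − a)/(2EI) = 4522/EI
  UDL 11: wL⁴/(8EI) = 28512/EI
  point load 40 at a = 1.2: Pa²(3L − a)/(6EI) = 334.1/EI
  δ_0 = 33368/EI
Tip deflection under a unit load at Y: L³/(3EI) = 576/EI.
Compatibility at Y: δ_0 − R_Y·δ_{YY} = 0, so R_Y = 33368/576 = 57.93 kN.
Moment equilibrium about X: M_X = Σ(load moments about X) − R_Y·L = 904.6 − 57.93×12 = 209.4 kN·m.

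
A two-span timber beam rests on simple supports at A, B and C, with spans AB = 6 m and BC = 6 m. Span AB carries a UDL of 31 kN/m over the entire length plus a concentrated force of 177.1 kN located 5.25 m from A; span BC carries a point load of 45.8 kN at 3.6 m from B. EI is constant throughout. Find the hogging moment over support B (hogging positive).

Insert a hinge at B; M_B is the redundant, and each span becomes simply supported.
Rotations at B on the released spans (each span's end-slope, ×1/EI):
  span AB: UDL 31: wL³/(24EI) = 279/EI
  span AB: point load 177.1 at a = 5.25: Pab(L + a)/(6LEI) = 217.9/EI
  span BC: point load 45.8 at a = 3.6: Pab(L + b)/(6LEI) = 92.33/EI
  relative rotation θ_0 = (496.9 + 92.33)/EI = 589.2/EI
A unit hogging moment at B produces rotation L₁/(3EI) + L₂/(3EI) = 4/EI.
Slope continuity at B: θ_0 = M_B·4/EI, so M_B = 589.2/4 = 147.3 kN·m (hogging).

M_B = 147.3 kN·m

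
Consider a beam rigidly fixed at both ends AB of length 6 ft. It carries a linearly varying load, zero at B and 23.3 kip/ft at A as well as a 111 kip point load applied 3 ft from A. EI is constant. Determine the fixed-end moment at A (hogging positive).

M_A = 125.2 kip·ft

Take the two fixed-end moments M_A, M_B as redundants; the released structure is the simple span AB.
Simple-span end rotations at A and B under the given loads:
  at A: triangular load, peak 23.3: w₀L³/(45EI) = 111.8/EI
  at B: triangular load, peak 23.3: 7w₀L³/(360EI) = 97.86/EI
  at A: point load 111 at a = 3: Pab(L + b)/(6LEI) = 249.8/EI
  at B: point load 111 at a = 3: Pab(L + a)/(6LEI) = 249.8/EI
  θ_A0 = 361.6/EI,  θ_B0 = 347.6/EI
Flexibility coefficients: a unit moment at one end gives L/(3EI) there and L/(6EI) at the far end, so f₁₁ = f₂₂ = 2/EI and f₁₂ = f₂₁ = 1/EI.
Compatibility — zero rotation at each built-in end:
  2 M_A + 1 M_B = 361.6
  1 M_A + 2 M_B = 347.6
Solving the pair gives M_A = 125.2 kip·ft and M_B = 111.2 kip·ft (hogging).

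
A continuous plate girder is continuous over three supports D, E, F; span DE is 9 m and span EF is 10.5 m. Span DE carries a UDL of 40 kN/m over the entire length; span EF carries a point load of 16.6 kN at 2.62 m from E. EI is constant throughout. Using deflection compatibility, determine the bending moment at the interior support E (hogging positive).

M_E = 202.3 kN·m

Insert a hinge at E; M_E is the redundant, and each span becomes simply supported.
End slopes at the hinge E, treating each span as simply supported:
  span DE: UDL 40: wL³/(24EI) = 1215/EI
  span EF: point load 16.6 at a = 2.62: Pab(L + b)/(6LEI) = 99.99/EI
  relative rotation θ_0 = (1215 + 99.99)/EI = 1315/EI
A unit hogging moment at E produces rotation L₁/(3EI) + L₂/(3EI) = 6.5/EI.
Compatibility: M_E·(L₁+L₂)/(3EI) = θ_0, giving M_E = 202.3 kN·m (hogging).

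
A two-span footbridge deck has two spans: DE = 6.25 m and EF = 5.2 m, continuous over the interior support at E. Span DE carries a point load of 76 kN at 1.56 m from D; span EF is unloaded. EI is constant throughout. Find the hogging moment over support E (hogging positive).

Release continuity at E by inserting a hinge; the redundant is the internal moment M_E. The primary structure is two simply-supported spans DE and EF.
Rotations at E on the released spans (each span's end-slope, ×1/EI):
  span DE: point load 76 at a = 1.56: Pab(L + a)/(6LEI) = 115.8/EI
  relative rotation θ_0 = (115.8 + 0)/EI = 115.8/EI
A unit hogging moment at E produces rotation L₁/(3EI) + L₂/(3EI) = 3.817/EI.
Slope continuity at E: θ_0 = M_E·3.817/EI, so M_E = 115.8/3.817 = 30.34 kN·m (hogging).

M_E = 30.34 kN·m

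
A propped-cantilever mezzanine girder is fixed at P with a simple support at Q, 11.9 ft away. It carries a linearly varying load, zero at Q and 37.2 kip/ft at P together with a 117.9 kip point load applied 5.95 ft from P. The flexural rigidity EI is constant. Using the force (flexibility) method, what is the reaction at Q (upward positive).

Choose R_Q as the redundant. The primary structure is the cantilever fixed at P.
Deflection at Q on the released cantilever, summing each load's contribution:
  triangular load, peak 37.2 at the fixed end: w₀L⁴/(30EI) = 24866/EI
  point load 117.9 at a = 5.95: Pa²(3L − a)/(6EI) = 20696/EI
  δ_0 = 45562/EI
Flexibility coefficient — unit upward force at Q: δ_{QQ} = L³/(3EI) = 561.7/EI.
Compatibility at Q: δ_0 − R_Q·δ_{QQ} = 0, so R_Q = 45562/561.7 = 81.11 kip.

R_Q = 81.11 kip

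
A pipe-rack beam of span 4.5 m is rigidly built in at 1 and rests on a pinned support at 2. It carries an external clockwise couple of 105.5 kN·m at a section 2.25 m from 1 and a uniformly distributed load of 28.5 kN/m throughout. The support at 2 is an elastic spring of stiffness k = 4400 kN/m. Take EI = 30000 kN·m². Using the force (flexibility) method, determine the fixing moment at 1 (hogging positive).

M_1 = 120.4 kN·m

Take the reaction at 2 as the redundant and release it; the primary structure is a cantilever fixed at 1.
Deflection at 2 on the released cantilever, summing each load's contribution:
  clockwise couple 105.5 at a = 2.25: M₀a(2L − a)/(2EI) = 801.1/EI
  UDL 28.5: wL⁴/(8EI) = 1461/EI
  δ_0 = 2262/EI
Tip deflection under a unit load at 2: L³/(3EI) = 30.38/EI.
With EI = 30000 kN·m²: δ_0 = 0.0754 m and δ_{22} = 0.001012 m/kN.
Compatibility — the spring shortens by R_2/k under the reaction it provides: δ_0 − R_2·δ_{22} = R_2/k. With 1/k = 0.000227 m/kN, R_2 = δ_0 / (δ_{22} + 1/k) = 0.0754 / (0.001012 + 0.000227) = 60.82 kN.
Moment equilibrium about 1: M_1 = Σ(load moments about 1) − R_2·L = 394.1 − 60.82×4.5 = 120.4 kN·m.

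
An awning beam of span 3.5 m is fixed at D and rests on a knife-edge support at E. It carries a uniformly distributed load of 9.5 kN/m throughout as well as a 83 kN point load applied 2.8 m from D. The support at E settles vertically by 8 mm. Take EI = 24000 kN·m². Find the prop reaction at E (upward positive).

R_E = 57.47 kN

Release the roller at E. Primary structure: cantilever fixed at D.
Free-end deflection of the primary structure under the applied loading (downward +):
  UDL 9.5: wL⁴/(8EI) = 178.2/EI
  point load 83 at a = 2.8: Pa²(3L − a)/(6EI) = 835.1/EI
  δ_0 = 1013/EI
Tip deflection under a unit load at E: L³/(3EI) = 14.29/EI.
With EI = 24000 kN·m²: δ_0 = 0.04222 m and δ_{EE} = 0.000595 m/kN.
Compatibility — the beam at E must follow the support down by 0.008 m: δ_0 − R_E·δ_{EE} = 0.008, so R_E = (0.04222 − 0.008)/0.000595 = 57.47 kN.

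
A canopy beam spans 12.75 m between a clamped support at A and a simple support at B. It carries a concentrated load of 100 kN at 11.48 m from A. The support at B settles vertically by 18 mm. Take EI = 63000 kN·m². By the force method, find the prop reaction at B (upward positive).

Choose R_B as the redundant. The primary structure is the cantilever fixed at A.
Downward deflection at the released point B due to the loads:
  point load 100 at a = 11.48: Pa²(3L − a)/(6EI) = 58800/EI
Flexibility coefficient — unit upward force at B: δ_{BB} = L³/(3EI) = 690.9/EI.
With EI = 63000 kN·m²: δ_0 = 0.93334 m and δ_{BB} = 0.010967 m/kN.
Compatibility — the beam at B must follow the support down by 0.018 m: δ_0 − R_B·δ_{BB} = 0.018, so R_B = (0.93334 − 0.018)/0.010967 = 83.47 kN.

R_B = 83.47 kN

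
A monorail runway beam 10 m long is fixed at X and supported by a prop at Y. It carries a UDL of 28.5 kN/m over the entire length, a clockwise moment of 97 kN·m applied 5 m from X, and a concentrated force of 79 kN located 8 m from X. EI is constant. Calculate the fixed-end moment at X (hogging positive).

Take the reaction at Y as the redundant and release it; the primary structure is a cantilever fixed at X.
Primary-structure tip deflection at Y by superposition:
  UDL 28.5: wL⁴/(8EI) = 35625/EI
  clockwise couple 97 at a = 5: M₀a(2L − a)/(2EI) = 3638/EI
  point load 79 at a = 8: Pa²(3L − a)/(6EI) = 18539/EI
  δ_0 = 57801/EI
Flexibility coefficient — unit upward force at Y: δ_{YY} = L³/(3EI) = 333.3/EI.
The prop prevents deflection at Y: R_Y = δ_0/δ_{YY} = 57801/333.3 = 173.4 kN.
Moment equilibrium about X: M_X = Σ(load moments about X) − R_Y·L = 2154 − 173.4×10 = 420 kN·m.

M_X = 420 kN·m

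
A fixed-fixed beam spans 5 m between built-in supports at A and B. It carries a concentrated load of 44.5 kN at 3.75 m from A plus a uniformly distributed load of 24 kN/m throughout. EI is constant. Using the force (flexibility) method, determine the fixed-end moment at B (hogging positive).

M_B = 81.29 kN·m

Release both end moments; the primary structure is a simply-supported span AB with redundants M_A and M_B.
Simple-span end rotations at A and B under the given loads:
  at A: point load 44.5 at a = 3.75: Pab(L + b)/(6LEI) = 43.46/EI
  at B: point load 44.5 at a = 3.75: Pab(L + a)/(6LEI) = 60.84/EI
  at A: UDL 24: wL³/(24EI) = 125/EI
  at B: UDL 24: wL³/(24EI) = 125/EI
  θ_A0 = 168.5/EI,  θ_B0 = 185.8/EI
Flexibility coefficients: a unit moment at one end gives L/(3EI) there and L/(6EI) at the far end, so f₁₁ = f₂₂ = 1.667/EI and f₁₂ = f₂₁ = 0.8333/EI.
Compatibility — zero rotation at each built-in end:
  1.667 M_A + 0.8333 M_B = 168.5
  0.8333 M_A + 1.667 M_B = 185.8
Solving the pair gives M_A = 60.43 kN·m and M_B = 81.29 kN·m (hogging).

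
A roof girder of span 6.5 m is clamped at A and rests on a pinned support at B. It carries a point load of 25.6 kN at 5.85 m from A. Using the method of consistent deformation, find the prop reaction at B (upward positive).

Release the roller at B. Primary structure: cantilever fixed at A.
Free-end deflection of the primary structure under the applied loading (downward +):
  point load 25.6 at a = 5.85: Pa²(3L − a)/(6EI) = 1993/EI
Tip deflection under a unit load at B: L³/(3EI) = 91.54/EI.
The prop prevents deflection at B: R_B = δ_0/δ_{BB} = 1993/91.54 = 21.77 kN.

R_B = 21.77 kN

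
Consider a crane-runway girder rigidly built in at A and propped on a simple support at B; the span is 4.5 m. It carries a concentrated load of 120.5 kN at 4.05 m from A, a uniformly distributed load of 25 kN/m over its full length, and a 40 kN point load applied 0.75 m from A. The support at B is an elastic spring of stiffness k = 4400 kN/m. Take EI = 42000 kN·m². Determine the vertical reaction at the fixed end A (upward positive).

Remove the prop at B; the released (primary) structure is a cantilever built in at A.
Primary-structure tip deflection at B by superposition:
  point load 120.5 at a = 4.05: Pa²(3L − a)/(6EI) = 3113/EI
  UDL 25: wL⁴/(8EI) = 1281/EI
  point load 40 at a = 0.75: Pa²(3L − a)/(6EI) = 47.81/EI
  δ_0 = 4442/EI
Flexibility coefficient — unit upward force at B: δ_{BB} = L³/(3EI) = 30.38/EI.
With EI = 42000 kN·m²: δ_0 = 0.10577 m and δ_{BB} = 0.000723 m/kN.
Compatibility — the spring shortens by R_B/k under the reaction it provides: δ_0 − R_B·δ_{BB} = R_B/k. With 1/k = 0.000227 m/kN, R_B = δ_0 / (δ_{BB} + 1/k) = 0.10577 / (0.000723 + 0.000227) = 111.3 kN.
Vertical equilibrium: R_A = ΣP − R_B = 273 − 111.3 = 161.7 kN.

R_A = 161.7 kN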